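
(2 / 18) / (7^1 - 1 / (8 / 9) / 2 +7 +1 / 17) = 272 / 33039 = 0.01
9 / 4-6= -15 / 4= -3.75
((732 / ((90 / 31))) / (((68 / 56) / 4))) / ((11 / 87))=6141968 / 935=6568.95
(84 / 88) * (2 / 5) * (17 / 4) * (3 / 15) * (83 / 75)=9877 / 27500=0.36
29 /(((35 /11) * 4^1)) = 319 /140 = 2.28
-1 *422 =-422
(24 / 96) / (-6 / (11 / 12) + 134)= 0.00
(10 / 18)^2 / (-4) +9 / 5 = 2791 / 1620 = 1.72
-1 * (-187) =187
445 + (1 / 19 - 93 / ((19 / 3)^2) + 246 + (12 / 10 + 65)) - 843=-158959 / 1805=-88.07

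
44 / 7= 6.29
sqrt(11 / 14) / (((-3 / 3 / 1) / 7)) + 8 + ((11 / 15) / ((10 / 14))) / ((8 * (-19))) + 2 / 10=93403 / 11400 - sqrt(154) / 2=1.99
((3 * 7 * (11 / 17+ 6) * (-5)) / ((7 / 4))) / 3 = -2260 / 17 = -132.94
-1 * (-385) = 385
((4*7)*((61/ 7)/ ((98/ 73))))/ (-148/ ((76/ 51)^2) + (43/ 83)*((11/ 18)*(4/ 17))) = -163312492536/ 59816634311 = -2.73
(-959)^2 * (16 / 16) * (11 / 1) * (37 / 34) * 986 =10854994843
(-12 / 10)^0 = 1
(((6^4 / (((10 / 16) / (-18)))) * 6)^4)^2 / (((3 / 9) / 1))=7414317963292711062083925678273362127175808974848 / 390625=18980653986029340318934850000000000000000000.00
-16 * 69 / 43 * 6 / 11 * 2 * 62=-821376 / 473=-1736.52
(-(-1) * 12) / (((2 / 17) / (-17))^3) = -72412707 / 2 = -36206353.50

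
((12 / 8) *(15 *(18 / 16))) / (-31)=-405 / 496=-0.82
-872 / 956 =-0.91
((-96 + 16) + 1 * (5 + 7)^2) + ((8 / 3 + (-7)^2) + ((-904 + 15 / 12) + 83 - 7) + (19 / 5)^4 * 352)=545142779 / 7500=72685.70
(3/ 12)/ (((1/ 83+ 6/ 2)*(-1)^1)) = -0.08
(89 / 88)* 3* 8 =267 / 11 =24.27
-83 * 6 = -498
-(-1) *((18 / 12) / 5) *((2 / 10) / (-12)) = -1 / 200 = -0.00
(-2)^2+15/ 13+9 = 184/ 13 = 14.15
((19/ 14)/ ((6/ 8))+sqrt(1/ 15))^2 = 76 * sqrt(15)/ 315+7367/ 2205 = 4.28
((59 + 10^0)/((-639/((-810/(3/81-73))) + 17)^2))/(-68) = -885735/1651392512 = -0.00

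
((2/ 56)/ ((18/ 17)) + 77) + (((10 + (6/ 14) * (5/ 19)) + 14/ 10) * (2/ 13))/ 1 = 49051339/ 622440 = 78.80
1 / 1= 1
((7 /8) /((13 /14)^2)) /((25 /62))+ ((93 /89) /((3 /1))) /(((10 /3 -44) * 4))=2.51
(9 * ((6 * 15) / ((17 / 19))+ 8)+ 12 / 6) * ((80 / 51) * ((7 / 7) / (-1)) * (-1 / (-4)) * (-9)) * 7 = 6992160 / 289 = 24194.33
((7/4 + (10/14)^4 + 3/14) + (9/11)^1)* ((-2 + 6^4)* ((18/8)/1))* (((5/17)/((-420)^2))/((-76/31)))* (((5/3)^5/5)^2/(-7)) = 503698648984375/88463475111255552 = 0.01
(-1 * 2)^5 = -32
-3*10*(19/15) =-38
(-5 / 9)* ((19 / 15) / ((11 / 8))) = -152 / 297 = -0.51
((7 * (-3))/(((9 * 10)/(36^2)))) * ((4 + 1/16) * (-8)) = 9828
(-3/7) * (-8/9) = 8/21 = 0.38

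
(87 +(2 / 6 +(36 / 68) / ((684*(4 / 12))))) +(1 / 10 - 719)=-12239717 / 19380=-631.56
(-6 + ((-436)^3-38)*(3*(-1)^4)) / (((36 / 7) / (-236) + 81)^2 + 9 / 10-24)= -38051.97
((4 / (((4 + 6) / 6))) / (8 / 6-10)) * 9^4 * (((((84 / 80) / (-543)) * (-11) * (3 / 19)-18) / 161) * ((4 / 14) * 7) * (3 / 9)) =24363794547 / 179945675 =135.40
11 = 11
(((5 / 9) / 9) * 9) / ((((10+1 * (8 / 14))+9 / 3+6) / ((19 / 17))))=665 / 20961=0.03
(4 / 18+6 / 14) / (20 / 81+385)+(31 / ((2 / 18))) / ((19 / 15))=914157486 / 4150265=220.26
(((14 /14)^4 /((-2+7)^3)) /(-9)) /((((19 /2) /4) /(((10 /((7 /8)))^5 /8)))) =-26214400 /2873997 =-9.12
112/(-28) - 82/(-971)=-3802/971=-3.92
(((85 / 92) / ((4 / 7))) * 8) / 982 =595 / 45172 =0.01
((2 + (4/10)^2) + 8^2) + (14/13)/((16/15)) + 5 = 187641/2600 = 72.17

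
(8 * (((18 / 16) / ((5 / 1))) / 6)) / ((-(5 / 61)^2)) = -11163 / 250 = -44.65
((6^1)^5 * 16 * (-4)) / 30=-82944 / 5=-16588.80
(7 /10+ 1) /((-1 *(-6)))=0.28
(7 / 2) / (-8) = -7 / 16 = -0.44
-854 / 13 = -65.69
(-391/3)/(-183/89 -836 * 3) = 34799/670185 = 0.05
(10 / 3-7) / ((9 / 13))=-5.30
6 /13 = 0.46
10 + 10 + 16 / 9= 21.78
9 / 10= 0.90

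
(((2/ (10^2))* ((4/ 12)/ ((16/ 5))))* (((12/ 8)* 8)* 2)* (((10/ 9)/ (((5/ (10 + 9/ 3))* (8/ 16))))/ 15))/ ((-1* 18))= -13/ 12150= -0.00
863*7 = 6041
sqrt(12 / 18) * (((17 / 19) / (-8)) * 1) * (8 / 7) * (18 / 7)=-102 * sqrt(6) / 931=-0.27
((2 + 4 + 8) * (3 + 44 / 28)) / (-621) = -64 / 621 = -0.10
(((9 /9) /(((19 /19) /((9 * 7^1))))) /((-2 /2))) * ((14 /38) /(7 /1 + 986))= -147 /6289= -0.02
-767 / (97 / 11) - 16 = -9989 / 97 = -102.98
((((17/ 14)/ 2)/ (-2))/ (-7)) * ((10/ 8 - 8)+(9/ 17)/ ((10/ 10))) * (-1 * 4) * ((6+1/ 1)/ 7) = 423/ 392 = 1.08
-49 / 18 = -2.72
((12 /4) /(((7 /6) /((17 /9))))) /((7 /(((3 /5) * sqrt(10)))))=102 * sqrt(10) /245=1.32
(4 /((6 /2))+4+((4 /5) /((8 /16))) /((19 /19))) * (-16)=-110.93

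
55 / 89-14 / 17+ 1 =1202 / 1513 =0.79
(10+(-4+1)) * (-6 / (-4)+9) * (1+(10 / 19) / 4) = 83.17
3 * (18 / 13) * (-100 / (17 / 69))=-372600 / 221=-1685.97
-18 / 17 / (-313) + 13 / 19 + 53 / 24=7026607 / 2426376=2.90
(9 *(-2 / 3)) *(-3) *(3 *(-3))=-162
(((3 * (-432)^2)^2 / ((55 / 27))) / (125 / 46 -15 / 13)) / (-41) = -5061071173976064 / 2108425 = -2400403701.33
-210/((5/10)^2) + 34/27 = -22646/27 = -838.74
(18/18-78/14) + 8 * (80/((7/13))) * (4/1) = 33248/7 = 4749.71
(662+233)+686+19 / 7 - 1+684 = 15867 / 7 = 2266.71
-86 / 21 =-4.10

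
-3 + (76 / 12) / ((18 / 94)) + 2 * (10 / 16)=31.32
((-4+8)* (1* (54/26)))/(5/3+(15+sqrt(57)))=16200/25831 - 972* sqrt(57)/25831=0.34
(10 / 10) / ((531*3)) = 1 / 1593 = 0.00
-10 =-10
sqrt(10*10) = 10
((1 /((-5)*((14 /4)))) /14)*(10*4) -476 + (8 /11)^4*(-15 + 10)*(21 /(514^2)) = -22562595447268 /47384147041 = -476.16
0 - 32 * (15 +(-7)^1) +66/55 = -1274/5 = -254.80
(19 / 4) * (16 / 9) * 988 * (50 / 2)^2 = 5214444.44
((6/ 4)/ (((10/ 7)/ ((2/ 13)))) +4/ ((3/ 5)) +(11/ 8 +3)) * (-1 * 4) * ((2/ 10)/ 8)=-1.12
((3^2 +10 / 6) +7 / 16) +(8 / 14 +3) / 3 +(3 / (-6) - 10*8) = -68.21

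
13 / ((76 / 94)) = 611 / 38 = 16.08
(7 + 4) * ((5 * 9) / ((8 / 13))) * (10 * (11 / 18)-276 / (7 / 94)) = -166674365 / 56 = -2976327.95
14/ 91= 2/ 13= 0.15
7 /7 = 1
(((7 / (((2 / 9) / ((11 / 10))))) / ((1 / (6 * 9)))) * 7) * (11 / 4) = 1440747 / 40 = 36018.68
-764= -764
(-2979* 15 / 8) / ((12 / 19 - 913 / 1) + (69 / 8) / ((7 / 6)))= 5943105 / 962894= 6.17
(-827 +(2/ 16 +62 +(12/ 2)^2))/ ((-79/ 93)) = 542283/ 632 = 858.04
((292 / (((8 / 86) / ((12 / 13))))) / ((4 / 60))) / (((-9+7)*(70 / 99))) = -2796849 / 91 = -30734.60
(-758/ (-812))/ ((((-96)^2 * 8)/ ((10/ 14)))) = 1895/ 209534976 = 0.00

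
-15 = -15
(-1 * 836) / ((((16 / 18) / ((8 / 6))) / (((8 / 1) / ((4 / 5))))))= -12540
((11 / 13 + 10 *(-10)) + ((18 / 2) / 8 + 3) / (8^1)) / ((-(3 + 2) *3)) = 82067 / 12480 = 6.58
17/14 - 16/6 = -61/42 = -1.45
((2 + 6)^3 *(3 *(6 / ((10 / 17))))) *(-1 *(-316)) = 24754176 / 5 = 4950835.20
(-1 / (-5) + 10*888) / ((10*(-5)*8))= -44401 / 2000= -22.20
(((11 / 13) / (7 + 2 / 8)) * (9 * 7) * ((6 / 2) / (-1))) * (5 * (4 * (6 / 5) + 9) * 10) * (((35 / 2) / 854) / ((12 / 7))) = -8367975 / 45994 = -181.94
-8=-8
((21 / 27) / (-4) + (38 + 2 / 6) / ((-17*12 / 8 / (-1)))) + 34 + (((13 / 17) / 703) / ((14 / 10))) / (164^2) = 79446218469 / 2250038672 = 35.31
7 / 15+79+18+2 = 1492 / 15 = 99.47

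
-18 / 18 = -1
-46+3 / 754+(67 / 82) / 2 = -2818583 / 61828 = -45.59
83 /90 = 0.92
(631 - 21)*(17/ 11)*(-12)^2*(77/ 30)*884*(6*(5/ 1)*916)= 8464221642240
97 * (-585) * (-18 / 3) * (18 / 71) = 6128460 / 71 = 86316.34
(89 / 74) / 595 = 89 / 44030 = 0.00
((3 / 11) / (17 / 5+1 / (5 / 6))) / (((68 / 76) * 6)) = 95 / 8602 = 0.01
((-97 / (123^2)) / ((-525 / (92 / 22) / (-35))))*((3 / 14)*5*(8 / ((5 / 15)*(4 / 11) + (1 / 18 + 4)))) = -35696 / 9731309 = -0.00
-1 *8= -8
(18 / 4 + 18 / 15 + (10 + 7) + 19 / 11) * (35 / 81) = 18809 / 1782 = 10.55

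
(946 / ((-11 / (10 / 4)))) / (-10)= 43 / 2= 21.50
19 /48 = 0.40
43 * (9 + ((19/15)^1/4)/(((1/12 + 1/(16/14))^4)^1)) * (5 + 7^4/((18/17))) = 2563872364573/2798410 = 916188.97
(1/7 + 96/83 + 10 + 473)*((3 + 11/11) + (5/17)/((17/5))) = 332307418/167909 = 1979.09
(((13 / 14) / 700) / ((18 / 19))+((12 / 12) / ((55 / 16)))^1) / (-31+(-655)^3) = -567197 / 545274532202400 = -0.00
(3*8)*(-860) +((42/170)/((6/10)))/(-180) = -63158407/3060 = -20640.00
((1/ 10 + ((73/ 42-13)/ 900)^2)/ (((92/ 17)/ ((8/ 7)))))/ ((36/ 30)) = 2432831393/ 138025944000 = 0.02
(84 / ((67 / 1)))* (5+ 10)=1260 / 67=18.81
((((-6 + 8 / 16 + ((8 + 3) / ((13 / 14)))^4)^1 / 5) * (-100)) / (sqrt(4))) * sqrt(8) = -11245831410 * sqrt(2) / 28561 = -556843.50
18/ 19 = 0.95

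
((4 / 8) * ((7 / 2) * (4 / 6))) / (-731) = -7 / 4386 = -0.00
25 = 25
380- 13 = 367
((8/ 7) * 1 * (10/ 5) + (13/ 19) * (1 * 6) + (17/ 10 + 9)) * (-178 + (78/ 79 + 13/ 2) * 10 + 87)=-275.62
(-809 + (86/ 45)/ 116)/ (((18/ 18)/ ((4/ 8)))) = -2111447/ 5220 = -404.49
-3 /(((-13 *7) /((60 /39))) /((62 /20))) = 186 /1183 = 0.16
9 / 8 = 1.12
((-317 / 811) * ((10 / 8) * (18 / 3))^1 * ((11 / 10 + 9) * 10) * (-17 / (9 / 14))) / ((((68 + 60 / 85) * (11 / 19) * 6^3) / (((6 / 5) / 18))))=1230637429 / 20255951232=0.06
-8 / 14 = -4 / 7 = -0.57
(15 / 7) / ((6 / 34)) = 85 / 7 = 12.14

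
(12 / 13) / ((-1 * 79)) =-12 / 1027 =-0.01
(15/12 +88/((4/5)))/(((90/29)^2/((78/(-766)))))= -973037/827280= -1.18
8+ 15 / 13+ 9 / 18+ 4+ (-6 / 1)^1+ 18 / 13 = 235 / 26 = 9.04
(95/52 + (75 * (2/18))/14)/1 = 2645/1092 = 2.42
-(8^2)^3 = -262144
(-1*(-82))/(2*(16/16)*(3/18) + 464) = 246/1393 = 0.18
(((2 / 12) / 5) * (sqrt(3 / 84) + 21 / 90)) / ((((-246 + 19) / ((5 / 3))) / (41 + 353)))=-1379 / 61290 - 197 * sqrt(7) / 28602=-0.04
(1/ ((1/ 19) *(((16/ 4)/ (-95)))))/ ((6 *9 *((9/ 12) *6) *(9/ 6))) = -1805/ 1458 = -1.24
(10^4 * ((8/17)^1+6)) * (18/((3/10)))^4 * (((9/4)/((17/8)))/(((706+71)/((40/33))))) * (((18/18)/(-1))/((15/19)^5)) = -1014210150400000/224553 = -4516573594.65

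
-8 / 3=-2.67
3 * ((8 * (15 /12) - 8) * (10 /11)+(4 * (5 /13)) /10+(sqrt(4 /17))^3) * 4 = 96 * sqrt(17) /289+3384 /143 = 25.03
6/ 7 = 0.86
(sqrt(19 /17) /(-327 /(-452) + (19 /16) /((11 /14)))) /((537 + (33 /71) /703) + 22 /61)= 53303569*sqrt(323) /1088211172130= 0.00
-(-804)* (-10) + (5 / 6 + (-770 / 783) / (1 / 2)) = -8041.13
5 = 5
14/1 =14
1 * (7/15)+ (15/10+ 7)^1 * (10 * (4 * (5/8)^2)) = 31987/240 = 133.28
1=1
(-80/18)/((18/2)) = -40/81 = -0.49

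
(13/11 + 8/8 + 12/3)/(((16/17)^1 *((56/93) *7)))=26877/17248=1.56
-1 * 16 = -16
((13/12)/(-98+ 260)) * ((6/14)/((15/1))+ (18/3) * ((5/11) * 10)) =136643/748440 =0.18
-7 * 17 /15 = -119 /15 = -7.93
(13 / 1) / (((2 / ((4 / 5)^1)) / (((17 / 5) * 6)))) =106.08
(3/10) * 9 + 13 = 157/10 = 15.70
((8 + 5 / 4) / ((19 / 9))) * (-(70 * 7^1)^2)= -19988325 / 19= -1052017.11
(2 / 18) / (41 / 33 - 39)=-11 / 3738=-0.00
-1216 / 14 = -608 / 7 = -86.86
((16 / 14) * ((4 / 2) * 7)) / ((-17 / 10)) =-160 / 17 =-9.41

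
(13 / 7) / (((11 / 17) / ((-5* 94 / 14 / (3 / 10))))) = -519350 / 1617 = -321.18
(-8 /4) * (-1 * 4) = 8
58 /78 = 29 /39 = 0.74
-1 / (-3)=1 / 3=0.33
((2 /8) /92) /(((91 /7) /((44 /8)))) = 11 /9568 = 0.00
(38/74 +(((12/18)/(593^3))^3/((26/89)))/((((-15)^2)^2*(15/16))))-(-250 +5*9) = 18377979392768004026607603782043323252/89424676161548678193645625977853125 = 205.51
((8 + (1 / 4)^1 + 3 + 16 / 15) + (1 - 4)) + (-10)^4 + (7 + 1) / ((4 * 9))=1801717 / 180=10009.54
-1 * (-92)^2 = -8464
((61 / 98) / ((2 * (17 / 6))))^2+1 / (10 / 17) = 23759671 / 13877780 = 1.71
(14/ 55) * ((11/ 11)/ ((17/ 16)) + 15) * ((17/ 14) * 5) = 271/ 11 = 24.64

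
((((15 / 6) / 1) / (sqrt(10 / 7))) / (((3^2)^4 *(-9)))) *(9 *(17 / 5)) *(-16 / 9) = 68 *sqrt(70) / 295245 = 0.00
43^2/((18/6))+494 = 3331/3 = 1110.33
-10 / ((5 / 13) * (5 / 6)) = -156 / 5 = -31.20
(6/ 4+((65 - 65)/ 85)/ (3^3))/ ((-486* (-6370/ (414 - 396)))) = 1/ 114660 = 0.00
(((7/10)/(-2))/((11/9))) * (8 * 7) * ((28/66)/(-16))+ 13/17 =48953/41140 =1.19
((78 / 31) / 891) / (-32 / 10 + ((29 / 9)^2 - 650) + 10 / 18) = -0.00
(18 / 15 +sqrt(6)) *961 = 5766 / 5 +961 *sqrt(6) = 3507.16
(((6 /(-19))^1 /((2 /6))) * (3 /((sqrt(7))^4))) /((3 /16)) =-288 /931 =-0.31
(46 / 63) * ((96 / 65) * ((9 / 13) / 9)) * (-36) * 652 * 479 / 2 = -2758304256 / 5915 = -466323.63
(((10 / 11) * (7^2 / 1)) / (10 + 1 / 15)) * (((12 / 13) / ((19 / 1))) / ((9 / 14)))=137200 / 410267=0.33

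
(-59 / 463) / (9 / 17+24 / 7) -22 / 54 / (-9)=230900 / 17663913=0.01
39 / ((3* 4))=13 / 4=3.25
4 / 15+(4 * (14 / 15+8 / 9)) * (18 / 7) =1996 / 105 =19.01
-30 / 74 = -15 / 37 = -0.41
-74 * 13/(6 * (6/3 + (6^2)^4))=-481/5038854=-0.00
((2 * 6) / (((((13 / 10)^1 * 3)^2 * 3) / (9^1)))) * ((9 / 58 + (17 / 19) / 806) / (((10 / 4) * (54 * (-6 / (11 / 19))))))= -15269320 / 57753986823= -0.00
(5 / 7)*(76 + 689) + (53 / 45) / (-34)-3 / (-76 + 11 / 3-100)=3025517833 / 5537070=546.41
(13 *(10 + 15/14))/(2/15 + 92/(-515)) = -3176.71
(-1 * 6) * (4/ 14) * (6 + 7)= -156/ 7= -22.29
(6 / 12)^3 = 1 / 8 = 0.12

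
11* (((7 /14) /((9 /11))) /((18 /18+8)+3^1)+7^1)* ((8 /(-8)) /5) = -15.51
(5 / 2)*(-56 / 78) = -70 / 39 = -1.79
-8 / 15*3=-8 / 5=-1.60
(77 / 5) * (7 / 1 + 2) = 693 / 5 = 138.60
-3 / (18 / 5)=-5 / 6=-0.83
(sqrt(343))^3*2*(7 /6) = 16807*sqrt(7) /3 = 14822.38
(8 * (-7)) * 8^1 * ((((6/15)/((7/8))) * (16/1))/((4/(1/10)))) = -2048/25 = -81.92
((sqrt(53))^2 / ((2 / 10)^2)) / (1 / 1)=1325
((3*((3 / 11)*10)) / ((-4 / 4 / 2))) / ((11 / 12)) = -2160 / 121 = -17.85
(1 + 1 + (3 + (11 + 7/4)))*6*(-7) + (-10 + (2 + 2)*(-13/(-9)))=-13495/18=-749.72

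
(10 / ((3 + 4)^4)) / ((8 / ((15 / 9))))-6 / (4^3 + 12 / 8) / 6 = -54349 / 3774372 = -0.01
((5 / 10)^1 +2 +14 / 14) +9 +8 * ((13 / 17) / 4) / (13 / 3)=437 / 34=12.85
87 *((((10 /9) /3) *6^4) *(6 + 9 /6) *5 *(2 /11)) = 3132000 /11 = 284727.27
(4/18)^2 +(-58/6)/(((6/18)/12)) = -28184/81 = -347.95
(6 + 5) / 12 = 0.92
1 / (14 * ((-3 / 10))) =-0.24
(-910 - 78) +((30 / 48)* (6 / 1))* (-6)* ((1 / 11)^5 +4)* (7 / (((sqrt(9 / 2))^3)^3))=-988 - 60125800* sqrt(2) / 117406179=-988.72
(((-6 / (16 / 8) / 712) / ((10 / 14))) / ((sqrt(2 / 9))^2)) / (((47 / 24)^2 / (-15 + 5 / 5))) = 95256 / 983005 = 0.10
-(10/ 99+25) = -2485/ 99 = -25.10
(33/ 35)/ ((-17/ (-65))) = 429/ 119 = 3.61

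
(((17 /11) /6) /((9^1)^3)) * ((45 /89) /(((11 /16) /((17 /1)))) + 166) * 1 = 1485409 /23551803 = 0.06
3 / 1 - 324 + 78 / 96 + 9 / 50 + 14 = -122403 / 400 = -306.01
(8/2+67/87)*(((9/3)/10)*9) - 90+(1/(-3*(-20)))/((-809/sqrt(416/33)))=-4473/58 - sqrt(858)/400455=-77.12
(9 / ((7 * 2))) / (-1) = -9 / 14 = -0.64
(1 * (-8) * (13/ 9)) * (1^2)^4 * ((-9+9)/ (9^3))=0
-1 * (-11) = 11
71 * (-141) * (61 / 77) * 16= -9770736 / 77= -126892.68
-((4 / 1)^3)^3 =-262144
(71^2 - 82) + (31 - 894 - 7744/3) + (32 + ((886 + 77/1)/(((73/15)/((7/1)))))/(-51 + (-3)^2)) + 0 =662995/438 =1513.69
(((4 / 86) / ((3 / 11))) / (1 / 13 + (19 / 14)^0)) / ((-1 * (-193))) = 143 / 174279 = 0.00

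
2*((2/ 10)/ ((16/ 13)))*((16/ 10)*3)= 1.56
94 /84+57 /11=6.30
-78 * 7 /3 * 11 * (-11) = 22022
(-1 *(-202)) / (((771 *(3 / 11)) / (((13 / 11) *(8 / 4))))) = 5252 / 2313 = 2.27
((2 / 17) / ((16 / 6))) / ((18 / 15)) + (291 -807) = -70171 / 136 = -515.96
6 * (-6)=-36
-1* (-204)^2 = -41616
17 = 17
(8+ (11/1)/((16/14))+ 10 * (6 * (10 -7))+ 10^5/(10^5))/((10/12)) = 4767/20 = 238.35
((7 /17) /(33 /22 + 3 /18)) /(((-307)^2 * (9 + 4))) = 21 /104145145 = 0.00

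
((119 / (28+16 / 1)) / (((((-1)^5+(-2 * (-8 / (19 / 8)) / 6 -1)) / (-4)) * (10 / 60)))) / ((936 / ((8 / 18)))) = 2261 / 64350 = 0.04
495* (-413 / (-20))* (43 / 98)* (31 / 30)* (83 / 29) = 215414133 / 16240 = 13264.42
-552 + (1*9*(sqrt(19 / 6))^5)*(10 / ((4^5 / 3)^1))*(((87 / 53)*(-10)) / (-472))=-552 + 785175*sqrt(114) / 51232768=-551.84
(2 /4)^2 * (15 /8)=15 /32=0.47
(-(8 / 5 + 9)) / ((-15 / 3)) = 53 / 25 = 2.12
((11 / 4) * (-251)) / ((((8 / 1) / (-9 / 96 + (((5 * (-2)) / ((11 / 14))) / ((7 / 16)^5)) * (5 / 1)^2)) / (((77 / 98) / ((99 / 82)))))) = 172655145242803 / 154893312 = 1114671.40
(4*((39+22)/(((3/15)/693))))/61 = 13860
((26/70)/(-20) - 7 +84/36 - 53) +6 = -108539/2100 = -51.69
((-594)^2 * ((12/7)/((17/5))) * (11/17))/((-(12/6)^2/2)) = -116435880/2023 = -57556.05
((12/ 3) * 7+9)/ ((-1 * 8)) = -37/ 8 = -4.62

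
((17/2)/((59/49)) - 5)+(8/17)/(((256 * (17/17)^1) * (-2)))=2.06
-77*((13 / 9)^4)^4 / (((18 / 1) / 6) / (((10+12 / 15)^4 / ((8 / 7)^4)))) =-123020226455958739464557 / 1673656512480000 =-73503867.45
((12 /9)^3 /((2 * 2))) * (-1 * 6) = -32 /9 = -3.56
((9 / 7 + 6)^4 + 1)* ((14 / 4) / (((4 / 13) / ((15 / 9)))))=219947065 / 4116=53437.09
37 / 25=1.48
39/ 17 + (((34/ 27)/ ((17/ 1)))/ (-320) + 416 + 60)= 35125903/ 73440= 478.29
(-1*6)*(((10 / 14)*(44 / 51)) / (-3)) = 440 / 357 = 1.23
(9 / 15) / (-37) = -3 / 185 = -0.02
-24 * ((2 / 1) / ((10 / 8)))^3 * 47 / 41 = -577536 / 5125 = -112.69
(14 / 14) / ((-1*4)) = -1 / 4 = -0.25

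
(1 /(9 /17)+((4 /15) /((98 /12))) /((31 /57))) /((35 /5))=133219 /478485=0.28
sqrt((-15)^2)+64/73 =1159/73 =15.88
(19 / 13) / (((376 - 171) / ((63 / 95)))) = 63 / 13325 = 0.00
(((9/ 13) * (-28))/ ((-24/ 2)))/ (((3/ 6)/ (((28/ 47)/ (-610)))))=-588/ 186355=-0.00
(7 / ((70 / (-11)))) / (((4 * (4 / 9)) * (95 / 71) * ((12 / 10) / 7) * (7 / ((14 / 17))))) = -16401 / 51680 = -0.32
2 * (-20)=-40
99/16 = 6.19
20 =20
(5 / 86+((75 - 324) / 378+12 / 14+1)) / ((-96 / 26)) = -11063 / 32508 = -0.34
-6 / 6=-1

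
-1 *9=-9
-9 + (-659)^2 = 434272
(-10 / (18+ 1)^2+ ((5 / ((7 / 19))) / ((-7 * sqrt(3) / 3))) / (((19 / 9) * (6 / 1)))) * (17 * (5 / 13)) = -1275 * sqrt(3) / 1274 -850 / 4693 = -1.91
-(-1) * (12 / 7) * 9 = 108 / 7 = 15.43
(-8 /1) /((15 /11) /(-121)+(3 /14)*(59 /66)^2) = -1788864 /35771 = -50.01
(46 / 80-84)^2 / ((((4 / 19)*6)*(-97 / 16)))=-211575811 / 232800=-908.83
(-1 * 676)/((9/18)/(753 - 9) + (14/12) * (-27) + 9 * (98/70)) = 5029440/140611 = 35.77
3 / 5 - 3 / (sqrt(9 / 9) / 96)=-1437 / 5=-287.40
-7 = -7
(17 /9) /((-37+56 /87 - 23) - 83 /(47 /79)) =-23171 /2439501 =-0.01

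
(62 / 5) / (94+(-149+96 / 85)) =-1054 / 4579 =-0.23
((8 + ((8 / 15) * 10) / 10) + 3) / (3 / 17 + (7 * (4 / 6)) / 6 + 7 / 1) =8823 / 6085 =1.45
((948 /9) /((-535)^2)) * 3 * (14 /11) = 4424 /3148475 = 0.00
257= 257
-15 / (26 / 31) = -465 / 26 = -17.88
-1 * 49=-49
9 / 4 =2.25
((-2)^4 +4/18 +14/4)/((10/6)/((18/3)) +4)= 355/77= 4.61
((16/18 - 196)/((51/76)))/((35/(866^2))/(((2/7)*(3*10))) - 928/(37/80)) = 14812746934528/102222482318451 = 0.14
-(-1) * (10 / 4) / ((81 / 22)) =0.68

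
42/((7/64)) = 384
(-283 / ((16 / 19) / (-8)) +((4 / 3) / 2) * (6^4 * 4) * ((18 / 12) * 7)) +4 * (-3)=77929 / 2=38964.50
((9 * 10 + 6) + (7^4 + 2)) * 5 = 12495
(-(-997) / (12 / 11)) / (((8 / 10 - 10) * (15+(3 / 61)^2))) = -204041035 / 30814848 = -6.62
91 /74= 1.23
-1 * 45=-45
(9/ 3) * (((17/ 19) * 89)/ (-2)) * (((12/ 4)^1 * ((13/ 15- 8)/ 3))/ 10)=161891/ 1900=85.21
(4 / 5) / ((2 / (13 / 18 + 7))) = 139 / 45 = 3.09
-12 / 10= -6 / 5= -1.20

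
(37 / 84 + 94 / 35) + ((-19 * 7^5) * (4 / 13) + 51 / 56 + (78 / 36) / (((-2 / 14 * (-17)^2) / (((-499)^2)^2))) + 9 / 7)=-10268998167244393 / 3155880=-3253925424.05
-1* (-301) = 301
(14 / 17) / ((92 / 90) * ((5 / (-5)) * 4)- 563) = -630 / 433823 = -0.00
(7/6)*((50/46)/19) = 0.07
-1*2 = -2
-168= -168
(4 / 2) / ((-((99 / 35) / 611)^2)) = -914636450 / 9801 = -93320.73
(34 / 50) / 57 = 17 / 1425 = 0.01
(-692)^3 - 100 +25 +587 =-331373376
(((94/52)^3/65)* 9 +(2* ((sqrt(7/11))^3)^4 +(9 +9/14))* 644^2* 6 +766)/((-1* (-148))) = 49234895220961262287/299537518028320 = 164369.71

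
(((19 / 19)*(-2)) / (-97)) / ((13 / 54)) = 108 / 1261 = 0.09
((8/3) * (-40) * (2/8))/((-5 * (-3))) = -16/9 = -1.78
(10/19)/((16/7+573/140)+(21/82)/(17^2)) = 16588600/201069913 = 0.08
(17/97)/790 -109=-8352653/76630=-109.00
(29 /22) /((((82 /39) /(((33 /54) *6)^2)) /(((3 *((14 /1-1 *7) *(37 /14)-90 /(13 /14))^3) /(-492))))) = 2704222116761 /109090176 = 24788.87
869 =869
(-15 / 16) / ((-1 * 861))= 5 / 4592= 0.00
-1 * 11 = -11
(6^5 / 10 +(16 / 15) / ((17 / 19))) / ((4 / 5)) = 49648 / 51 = 973.49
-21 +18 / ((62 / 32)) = -363 / 31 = -11.71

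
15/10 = 3/2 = 1.50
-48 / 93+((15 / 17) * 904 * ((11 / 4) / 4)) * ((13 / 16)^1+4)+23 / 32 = 5563629 / 2108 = 2639.29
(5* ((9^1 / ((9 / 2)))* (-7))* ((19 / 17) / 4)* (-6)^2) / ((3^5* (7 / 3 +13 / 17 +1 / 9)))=-1330 / 1473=-0.90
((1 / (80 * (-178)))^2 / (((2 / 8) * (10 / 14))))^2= 49 / 64248054784000000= 0.00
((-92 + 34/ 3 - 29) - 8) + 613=1486/ 3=495.33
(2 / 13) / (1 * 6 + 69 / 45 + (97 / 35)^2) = 3675 / 363428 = 0.01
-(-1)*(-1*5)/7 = -5/7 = -0.71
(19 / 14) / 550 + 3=23119 / 7700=3.00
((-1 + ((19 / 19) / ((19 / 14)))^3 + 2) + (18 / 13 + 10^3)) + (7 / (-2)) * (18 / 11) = 977950790 / 980837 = 997.06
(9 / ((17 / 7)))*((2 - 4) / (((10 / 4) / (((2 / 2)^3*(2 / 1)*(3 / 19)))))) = -1512 / 1615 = -0.94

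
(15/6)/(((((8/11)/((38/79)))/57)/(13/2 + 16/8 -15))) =-774345/1264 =-612.61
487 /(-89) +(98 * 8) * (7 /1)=487945 /89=5482.53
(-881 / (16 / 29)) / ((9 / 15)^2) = -4435.59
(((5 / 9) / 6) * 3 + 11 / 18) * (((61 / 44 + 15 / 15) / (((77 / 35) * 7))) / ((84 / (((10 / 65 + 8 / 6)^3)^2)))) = 475858656800 / 26823383690103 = 0.02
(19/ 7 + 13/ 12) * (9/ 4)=957/ 112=8.54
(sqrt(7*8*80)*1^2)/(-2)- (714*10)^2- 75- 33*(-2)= -50979609- 4*sqrt(70)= -50979642.47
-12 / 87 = -4 / 29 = -0.14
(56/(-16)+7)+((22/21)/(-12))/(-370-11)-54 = -1212146/24003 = -50.50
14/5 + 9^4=32819/5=6563.80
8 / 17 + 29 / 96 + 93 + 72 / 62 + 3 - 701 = -30510317 / 50592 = -603.07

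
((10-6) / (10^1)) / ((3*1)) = 2 / 15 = 0.13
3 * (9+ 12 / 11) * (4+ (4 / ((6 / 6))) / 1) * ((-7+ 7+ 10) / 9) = 2960 / 11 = 269.09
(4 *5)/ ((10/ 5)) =10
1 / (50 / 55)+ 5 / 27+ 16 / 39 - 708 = -2479129 / 3510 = -706.30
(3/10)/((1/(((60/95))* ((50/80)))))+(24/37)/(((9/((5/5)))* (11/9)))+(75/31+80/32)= 4887227/958892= 5.10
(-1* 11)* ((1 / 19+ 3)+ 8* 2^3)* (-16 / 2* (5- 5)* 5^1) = 0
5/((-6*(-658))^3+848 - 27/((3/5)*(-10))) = 10/123072616489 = 0.00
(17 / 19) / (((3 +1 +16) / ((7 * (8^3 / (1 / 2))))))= 30464 / 95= 320.67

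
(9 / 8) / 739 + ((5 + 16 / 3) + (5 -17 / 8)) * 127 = 7437857 / 4434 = 1677.46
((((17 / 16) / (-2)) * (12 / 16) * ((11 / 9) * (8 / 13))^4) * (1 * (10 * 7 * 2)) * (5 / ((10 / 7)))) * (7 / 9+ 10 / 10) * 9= -62443279360 / 62462907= -999.69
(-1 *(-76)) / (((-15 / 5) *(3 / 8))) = -608 / 9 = -67.56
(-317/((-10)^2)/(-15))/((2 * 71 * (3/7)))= 2219/639000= 0.00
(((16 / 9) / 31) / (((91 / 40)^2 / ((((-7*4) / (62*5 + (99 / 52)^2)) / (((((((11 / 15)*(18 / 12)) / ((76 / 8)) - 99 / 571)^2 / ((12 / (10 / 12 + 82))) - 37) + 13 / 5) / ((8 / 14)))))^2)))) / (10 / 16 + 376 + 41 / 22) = 25583328300672182699163648000000 / 396803862285538796876606673966087174861103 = 0.00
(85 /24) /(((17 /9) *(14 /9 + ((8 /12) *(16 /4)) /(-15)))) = 1.36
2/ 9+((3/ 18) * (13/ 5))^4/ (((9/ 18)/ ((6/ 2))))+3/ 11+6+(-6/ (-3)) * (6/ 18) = 10949171/ 1485000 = 7.37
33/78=11/26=0.42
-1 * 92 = -92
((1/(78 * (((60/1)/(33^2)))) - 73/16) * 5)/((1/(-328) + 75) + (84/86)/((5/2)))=-39693945/138224762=-0.29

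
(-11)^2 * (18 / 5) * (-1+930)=2023362 / 5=404672.40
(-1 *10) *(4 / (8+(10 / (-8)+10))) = -160 / 67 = -2.39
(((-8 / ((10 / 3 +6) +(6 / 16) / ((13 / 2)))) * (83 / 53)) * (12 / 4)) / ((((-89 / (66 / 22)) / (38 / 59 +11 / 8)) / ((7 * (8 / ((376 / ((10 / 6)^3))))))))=719800900 / 3832510613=0.19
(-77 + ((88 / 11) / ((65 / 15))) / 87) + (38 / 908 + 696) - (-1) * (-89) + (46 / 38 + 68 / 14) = 12204487661 / 22764014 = 536.13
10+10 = 20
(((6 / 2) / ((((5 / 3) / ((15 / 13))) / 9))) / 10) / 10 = 243 / 1300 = 0.19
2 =2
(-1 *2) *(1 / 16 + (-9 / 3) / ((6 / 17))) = 135 / 8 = 16.88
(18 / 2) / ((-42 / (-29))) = 87 / 14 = 6.21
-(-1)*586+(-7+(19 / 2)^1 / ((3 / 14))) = 623.33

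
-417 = -417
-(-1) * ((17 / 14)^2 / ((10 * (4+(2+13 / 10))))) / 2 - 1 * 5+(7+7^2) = 1459705 / 28616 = 51.01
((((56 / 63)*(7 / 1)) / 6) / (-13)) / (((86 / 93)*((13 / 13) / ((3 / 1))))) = -434 / 1677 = -0.26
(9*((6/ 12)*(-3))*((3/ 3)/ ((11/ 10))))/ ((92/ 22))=-2.93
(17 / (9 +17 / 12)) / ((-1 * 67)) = -204 / 8375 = -0.02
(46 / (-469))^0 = 1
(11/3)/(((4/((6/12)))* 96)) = 11/2304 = 0.00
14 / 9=1.56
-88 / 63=-1.40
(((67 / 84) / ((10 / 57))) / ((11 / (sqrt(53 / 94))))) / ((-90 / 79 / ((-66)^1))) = 100567 *sqrt(4982) / 394800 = 17.98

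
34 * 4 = 136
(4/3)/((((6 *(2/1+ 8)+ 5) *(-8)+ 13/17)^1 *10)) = -34/132405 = -0.00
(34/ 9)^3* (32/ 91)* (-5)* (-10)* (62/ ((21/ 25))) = 97473920000/ 1393119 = 69968.12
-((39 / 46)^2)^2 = -2313441 / 4477456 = -0.52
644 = 644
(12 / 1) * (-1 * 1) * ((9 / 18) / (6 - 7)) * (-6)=-36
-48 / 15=-16 / 5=-3.20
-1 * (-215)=215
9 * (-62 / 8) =-279 / 4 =-69.75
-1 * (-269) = 269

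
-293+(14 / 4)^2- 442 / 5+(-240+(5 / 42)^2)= -2686289 / 4410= -609.14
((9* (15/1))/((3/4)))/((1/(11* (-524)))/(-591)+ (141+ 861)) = 613174320/3413337049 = 0.18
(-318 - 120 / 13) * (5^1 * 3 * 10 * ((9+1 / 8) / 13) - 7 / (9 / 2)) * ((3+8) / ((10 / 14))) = -2650326371 / 5070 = -522746.82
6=6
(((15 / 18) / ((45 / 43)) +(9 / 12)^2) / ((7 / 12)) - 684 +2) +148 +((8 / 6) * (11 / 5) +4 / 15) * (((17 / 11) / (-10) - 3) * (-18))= -24252839 / 69300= -349.97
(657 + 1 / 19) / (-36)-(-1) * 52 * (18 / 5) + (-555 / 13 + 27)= 1703443 / 11115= 153.26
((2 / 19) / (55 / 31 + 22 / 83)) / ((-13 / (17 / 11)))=-0.01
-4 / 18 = -2 / 9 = -0.22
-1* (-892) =892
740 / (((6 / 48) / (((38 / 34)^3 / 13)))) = 40605280 / 63869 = 635.76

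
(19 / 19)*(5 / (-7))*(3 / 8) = -15 / 56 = -0.27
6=6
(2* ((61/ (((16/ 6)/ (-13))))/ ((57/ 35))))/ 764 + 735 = 734.52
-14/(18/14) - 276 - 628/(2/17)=-50624/9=-5624.89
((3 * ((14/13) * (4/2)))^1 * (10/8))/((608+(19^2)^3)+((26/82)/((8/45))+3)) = 0.00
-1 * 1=-1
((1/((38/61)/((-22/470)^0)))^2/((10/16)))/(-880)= -3721/794200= -0.00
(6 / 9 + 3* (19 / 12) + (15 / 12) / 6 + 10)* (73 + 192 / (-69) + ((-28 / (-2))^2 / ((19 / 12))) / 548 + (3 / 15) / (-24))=12650610275 / 11494848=1100.55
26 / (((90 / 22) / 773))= 221078 / 45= 4912.84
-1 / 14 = -0.07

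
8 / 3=2.67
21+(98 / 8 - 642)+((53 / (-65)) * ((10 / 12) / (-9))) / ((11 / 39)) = -240959 / 396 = -608.48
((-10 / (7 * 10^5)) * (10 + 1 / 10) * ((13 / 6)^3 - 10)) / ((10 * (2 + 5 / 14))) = -3737 / 3564000000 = -0.00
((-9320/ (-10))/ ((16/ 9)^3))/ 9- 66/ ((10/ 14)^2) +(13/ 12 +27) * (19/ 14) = -39146011/ 537600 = -72.82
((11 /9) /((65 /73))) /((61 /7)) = 5621 /35685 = 0.16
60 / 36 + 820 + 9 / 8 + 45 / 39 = 257071 / 312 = 823.95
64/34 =32/17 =1.88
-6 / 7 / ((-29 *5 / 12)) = 72 / 1015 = 0.07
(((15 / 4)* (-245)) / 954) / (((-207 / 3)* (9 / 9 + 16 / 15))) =6125 / 906936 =0.01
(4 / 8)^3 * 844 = 211 / 2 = 105.50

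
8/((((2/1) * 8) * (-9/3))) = -1/6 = -0.17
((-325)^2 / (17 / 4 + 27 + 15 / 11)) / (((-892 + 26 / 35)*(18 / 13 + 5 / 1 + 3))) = -15104375 / 39008097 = -0.39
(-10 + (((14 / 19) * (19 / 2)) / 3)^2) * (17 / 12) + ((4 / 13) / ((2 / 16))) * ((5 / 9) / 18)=-26863 / 4212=-6.38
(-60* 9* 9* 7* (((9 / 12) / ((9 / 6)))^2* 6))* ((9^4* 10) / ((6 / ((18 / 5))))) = -2008846980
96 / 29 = 3.31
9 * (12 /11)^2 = 1296 /121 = 10.71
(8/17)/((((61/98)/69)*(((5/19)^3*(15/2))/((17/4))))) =61840744/38125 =1622.05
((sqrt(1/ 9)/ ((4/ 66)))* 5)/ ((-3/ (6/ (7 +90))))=-55/ 97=-0.57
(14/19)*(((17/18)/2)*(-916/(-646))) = 1603/3249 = 0.49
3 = 3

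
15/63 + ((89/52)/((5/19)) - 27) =-110609/5460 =-20.26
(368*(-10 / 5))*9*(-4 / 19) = 26496 / 19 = 1394.53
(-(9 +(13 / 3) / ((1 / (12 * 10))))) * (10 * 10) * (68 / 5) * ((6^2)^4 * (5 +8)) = -15708978155520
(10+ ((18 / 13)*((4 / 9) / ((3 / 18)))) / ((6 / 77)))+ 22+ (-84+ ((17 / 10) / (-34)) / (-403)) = -37199 / 8060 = -4.62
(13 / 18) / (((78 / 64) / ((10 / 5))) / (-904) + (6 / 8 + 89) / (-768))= -752128 / 122403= -6.14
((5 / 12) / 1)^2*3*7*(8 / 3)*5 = 875 / 18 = 48.61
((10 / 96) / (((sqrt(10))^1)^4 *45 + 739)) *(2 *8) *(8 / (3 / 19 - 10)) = -760 / 2939079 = -0.00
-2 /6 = -0.33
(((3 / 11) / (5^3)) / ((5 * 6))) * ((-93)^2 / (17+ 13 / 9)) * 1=77841 / 2282500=0.03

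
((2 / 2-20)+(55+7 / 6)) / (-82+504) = 223 / 2532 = 0.09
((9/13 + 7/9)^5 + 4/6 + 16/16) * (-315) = -6547710617945/2436053373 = -2687.84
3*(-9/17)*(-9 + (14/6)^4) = -1672/51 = -32.78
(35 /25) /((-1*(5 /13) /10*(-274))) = 91 /685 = 0.13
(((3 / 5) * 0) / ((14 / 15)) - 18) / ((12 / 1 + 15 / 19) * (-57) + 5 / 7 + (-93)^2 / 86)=10836 / 377885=0.03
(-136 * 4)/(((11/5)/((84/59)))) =-228480/649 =-352.05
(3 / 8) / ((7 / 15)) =45 / 56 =0.80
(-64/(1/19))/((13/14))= -17024/13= -1309.54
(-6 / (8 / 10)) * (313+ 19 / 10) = -9447 / 4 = -2361.75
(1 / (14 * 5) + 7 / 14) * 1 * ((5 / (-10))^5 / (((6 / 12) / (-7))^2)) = -63 / 20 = -3.15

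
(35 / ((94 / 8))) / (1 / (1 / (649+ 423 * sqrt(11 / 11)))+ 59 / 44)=6160 / 2219669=0.00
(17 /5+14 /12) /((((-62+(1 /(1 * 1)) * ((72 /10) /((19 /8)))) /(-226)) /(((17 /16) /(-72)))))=-5000363 /19360512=-0.26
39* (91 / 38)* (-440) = -41093.68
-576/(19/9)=-5184/19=-272.84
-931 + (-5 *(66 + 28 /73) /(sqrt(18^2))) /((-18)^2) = -198192223 /212868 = -931.06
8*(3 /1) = 24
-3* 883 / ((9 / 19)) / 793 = -7.05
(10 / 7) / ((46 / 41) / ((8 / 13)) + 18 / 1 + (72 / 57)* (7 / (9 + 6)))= 155800 / 2226203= 0.07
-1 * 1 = -1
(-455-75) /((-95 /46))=4876 /19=256.63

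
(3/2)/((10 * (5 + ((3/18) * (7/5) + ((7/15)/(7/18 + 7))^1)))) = 171/6038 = 0.03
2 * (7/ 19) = 14/ 19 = 0.74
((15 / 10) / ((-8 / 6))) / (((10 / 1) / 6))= -27 / 40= -0.68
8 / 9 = 0.89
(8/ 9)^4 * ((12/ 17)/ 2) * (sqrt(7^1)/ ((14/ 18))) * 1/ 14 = 4096 * sqrt(7)/ 202419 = 0.05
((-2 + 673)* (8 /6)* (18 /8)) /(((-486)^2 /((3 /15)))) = 671 /393660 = 0.00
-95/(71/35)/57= -175/213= -0.82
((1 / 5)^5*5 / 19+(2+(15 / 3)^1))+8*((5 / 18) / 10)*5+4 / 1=1294384 / 106875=12.11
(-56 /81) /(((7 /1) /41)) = -328 /81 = -4.05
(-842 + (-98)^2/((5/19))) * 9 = 1604394/5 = 320878.80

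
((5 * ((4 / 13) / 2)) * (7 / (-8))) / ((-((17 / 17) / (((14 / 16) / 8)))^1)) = 245 / 3328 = 0.07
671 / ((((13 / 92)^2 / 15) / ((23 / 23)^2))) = 85190160 / 169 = 504083.79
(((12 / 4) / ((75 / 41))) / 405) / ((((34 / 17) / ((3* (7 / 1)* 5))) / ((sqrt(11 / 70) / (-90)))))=-41* sqrt(770) / 1215000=-0.00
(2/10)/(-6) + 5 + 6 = 329/30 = 10.97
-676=-676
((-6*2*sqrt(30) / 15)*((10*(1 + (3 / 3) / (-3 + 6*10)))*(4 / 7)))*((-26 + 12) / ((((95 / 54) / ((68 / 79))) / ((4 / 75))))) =6057984*sqrt(30) / 3564875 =9.31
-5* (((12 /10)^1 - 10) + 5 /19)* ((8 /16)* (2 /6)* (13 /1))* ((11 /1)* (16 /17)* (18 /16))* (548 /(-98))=-95329806 /15827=-6023.24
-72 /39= -24 /13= -1.85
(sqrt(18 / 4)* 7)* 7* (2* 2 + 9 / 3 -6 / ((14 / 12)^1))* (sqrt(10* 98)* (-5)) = -30215.56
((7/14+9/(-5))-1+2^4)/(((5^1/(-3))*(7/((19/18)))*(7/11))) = -28633/14700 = -1.95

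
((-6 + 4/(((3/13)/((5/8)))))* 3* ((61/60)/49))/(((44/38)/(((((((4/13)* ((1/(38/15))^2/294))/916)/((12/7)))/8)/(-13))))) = -0.00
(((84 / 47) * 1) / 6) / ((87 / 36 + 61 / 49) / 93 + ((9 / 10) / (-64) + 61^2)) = 122492160 / 1530173721007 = 0.00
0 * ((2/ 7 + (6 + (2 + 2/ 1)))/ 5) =0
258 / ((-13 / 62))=-15996 / 13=-1230.46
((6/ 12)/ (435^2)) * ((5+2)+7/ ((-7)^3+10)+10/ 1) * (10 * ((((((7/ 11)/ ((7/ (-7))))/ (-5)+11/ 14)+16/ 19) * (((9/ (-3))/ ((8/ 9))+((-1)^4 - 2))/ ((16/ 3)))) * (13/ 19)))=-3177291/ 7189271680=-0.00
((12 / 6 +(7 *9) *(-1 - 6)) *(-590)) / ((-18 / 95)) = -12302975 / 9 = -1366997.22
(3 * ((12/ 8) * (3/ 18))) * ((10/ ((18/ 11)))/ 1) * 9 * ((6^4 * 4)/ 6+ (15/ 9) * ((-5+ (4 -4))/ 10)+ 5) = 286495/ 8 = 35811.88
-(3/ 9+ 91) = -274/ 3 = -91.33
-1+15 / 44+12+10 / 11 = 49 / 4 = 12.25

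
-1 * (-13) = 13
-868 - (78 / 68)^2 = -1004929 / 1156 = -869.32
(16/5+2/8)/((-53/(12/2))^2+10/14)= 4347/99215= 0.04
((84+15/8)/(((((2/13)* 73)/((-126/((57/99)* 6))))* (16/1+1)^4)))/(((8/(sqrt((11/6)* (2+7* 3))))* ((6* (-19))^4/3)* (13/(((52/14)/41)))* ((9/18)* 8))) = -32747* sqrt(1518)/15211834979572457472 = -0.00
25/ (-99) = -25/ 99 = -0.25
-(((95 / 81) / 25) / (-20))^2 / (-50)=361 / 3280500000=0.00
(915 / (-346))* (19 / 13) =-17385 / 4498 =-3.87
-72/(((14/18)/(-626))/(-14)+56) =-811296/631009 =-1.29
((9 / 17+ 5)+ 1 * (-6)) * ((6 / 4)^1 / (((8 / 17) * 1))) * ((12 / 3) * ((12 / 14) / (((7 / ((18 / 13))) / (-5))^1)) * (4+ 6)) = 32400 / 637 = 50.86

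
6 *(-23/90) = -23/15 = -1.53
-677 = -677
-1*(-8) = 8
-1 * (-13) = 13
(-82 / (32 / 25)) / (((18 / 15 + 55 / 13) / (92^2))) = -35244625 / 353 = -99843.13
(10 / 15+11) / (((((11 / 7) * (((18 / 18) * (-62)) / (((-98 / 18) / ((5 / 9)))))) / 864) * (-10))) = -101.39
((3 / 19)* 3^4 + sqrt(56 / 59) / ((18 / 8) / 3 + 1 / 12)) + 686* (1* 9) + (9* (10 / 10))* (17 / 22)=12* sqrt(826) / 295 + 2588985 / 418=6194.91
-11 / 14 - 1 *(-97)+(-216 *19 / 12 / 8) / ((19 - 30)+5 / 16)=1403 / 14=100.21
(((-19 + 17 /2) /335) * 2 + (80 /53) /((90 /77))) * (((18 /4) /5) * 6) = 6.64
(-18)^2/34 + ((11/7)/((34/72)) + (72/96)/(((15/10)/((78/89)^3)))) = 65108142/4934783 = 13.19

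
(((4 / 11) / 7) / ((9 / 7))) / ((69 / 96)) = 128 / 2277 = 0.06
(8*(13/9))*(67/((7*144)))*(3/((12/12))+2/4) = 871/324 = 2.69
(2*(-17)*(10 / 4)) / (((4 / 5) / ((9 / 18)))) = -425 / 8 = -53.12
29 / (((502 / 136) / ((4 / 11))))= 7888 / 2761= 2.86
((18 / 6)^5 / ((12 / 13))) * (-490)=-257985 / 2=-128992.50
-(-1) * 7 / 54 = 7 / 54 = 0.13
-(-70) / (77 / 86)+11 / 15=13021 / 165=78.92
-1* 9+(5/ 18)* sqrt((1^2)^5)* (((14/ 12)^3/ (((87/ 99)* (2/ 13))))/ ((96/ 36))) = -1558787/ 200448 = -7.78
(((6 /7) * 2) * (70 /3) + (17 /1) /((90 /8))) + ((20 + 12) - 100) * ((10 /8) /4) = 3647 /180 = 20.26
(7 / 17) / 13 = 7 / 221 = 0.03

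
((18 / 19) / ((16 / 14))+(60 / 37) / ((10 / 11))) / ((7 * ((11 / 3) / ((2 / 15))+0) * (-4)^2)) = 7347 / 8660960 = 0.00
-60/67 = -0.90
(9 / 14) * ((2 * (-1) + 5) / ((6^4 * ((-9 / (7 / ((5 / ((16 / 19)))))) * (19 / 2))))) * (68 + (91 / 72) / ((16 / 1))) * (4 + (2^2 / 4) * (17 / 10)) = -78427 / 9849600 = -0.01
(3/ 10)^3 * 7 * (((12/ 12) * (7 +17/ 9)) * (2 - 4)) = -84/ 25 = -3.36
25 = 25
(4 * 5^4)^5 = 97656250000000000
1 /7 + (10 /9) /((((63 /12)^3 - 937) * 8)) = 455803 /3194541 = 0.14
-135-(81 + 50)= -266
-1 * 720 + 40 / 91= -65480 / 91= -719.56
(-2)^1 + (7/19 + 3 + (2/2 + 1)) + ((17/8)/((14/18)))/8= 31579/8512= 3.71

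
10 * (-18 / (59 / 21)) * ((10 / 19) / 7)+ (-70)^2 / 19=283700 / 1121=253.08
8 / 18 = 4 / 9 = 0.44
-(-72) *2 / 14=72 / 7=10.29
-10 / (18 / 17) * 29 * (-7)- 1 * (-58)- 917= 9524 / 9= 1058.22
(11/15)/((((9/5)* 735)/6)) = 22/6615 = 0.00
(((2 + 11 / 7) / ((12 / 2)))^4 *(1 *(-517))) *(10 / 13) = -1009765625 / 20226024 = -49.92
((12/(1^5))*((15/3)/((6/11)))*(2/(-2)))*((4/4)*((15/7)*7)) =-1650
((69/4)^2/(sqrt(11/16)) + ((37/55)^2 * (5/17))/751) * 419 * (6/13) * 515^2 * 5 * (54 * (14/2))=345044396913300/20082491 + 1499960165909625 * sqrt(11)/143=34788863830315.75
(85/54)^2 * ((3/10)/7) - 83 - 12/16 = -1138225/13608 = -83.64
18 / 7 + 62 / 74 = 883 / 259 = 3.41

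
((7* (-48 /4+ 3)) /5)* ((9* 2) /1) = -1134 /5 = -226.80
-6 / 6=-1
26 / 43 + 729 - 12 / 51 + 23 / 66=35205967 / 48246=729.72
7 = 7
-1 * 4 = -4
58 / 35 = 1.66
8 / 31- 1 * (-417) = 417.26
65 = 65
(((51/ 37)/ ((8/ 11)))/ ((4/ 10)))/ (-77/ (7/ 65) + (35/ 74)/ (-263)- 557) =-737715/ 198045592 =-0.00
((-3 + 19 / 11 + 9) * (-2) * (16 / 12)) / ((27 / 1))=-680 / 891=-0.76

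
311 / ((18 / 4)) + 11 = 721 / 9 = 80.11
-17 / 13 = -1.31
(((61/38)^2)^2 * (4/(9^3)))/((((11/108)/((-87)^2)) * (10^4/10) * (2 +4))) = 11644352281/25803558000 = 0.45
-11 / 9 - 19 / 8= -3.60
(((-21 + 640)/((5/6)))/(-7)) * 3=-11142/35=-318.34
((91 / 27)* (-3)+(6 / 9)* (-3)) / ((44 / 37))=-4033 / 396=-10.18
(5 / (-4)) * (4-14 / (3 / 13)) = 425 / 6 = 70.83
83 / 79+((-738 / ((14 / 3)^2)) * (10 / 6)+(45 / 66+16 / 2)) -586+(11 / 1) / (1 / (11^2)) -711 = -542786 / 42581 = -12.75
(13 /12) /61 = 13 /732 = 0.02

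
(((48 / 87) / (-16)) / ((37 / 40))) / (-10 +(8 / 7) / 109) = 15260 / 4089203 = 0.00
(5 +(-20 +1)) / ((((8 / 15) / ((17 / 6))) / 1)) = -595 / 8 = -74.38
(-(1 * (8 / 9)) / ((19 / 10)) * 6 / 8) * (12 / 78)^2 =-80 / 9633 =-0.01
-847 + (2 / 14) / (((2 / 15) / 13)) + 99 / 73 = -850013 / 1022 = -831.72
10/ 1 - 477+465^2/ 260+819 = 61549/ 52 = 1183.63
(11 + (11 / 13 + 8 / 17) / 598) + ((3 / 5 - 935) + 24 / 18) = -1827872933 / 1982370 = -922.06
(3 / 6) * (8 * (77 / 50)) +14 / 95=2996 / 475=6.31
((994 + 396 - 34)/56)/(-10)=-339/140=-2.42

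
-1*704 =-704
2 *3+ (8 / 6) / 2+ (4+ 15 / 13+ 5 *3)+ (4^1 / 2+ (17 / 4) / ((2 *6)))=18205 / 624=29.17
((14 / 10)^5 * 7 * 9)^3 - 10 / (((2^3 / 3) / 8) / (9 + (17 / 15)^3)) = 10683935463546705889 / 274658203125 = 38899021.92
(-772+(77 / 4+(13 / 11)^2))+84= -322999 / 484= -667.35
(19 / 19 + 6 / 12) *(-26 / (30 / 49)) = -637 / 10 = -63.70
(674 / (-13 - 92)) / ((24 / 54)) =-14.44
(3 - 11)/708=-2/177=-0.01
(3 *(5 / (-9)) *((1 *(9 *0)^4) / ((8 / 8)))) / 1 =0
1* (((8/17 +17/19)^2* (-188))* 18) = -658123704/104329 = -6308.16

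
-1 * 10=-10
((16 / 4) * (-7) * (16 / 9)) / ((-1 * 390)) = 224 / 1755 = 0.13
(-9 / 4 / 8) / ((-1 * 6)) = 3 / 64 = 0.05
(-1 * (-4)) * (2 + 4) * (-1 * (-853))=20472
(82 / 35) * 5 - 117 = -737 / 7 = -105.29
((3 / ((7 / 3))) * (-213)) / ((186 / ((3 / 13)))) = -1917 / 5642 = -0.34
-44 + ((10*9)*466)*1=41896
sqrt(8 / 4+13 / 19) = sqrt(969) / 19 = 1.64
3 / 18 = 1 / 6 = 0.17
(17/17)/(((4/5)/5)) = 25/4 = 6.25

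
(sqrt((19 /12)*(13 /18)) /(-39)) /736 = -sqrt(1482) /1033344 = -0.00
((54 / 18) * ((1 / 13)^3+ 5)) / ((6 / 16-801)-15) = -29296 / 1592825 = -0.02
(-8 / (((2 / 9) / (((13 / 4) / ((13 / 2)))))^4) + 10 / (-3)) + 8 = -19235 / 96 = -200.36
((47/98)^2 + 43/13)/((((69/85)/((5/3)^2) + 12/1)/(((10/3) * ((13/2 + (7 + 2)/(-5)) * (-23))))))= -1014614844125/9783777276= -103.70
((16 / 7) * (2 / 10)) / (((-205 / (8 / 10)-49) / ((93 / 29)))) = -1984 / 413105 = -0.00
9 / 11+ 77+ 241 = 3507 / 11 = 318.82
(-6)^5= -7776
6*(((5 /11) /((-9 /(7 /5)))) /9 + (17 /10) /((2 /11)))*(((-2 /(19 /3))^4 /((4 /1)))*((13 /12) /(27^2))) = 2164201 /10450440990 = 0.00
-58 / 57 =-1.02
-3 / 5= -0.60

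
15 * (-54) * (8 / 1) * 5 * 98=-3175200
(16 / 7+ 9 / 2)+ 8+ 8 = 319 / 14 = 22.79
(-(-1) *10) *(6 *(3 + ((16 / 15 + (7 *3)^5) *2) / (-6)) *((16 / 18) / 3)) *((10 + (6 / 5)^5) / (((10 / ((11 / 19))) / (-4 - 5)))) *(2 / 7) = 6327497057024 / 140625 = 44995534.63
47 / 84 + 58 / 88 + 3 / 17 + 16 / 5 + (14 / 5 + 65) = 568591 / 7854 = 72.40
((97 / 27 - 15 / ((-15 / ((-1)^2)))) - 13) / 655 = -0.01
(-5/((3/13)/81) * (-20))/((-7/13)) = -456300/7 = -65185.71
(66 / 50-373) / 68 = -2323 / 425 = -5.47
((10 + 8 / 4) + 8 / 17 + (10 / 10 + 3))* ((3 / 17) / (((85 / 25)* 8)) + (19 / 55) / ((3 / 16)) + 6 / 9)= 2239167 / 54043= 41.43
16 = 16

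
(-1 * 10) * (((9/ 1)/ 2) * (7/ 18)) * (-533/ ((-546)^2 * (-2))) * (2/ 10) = -41/ 13104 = -0.00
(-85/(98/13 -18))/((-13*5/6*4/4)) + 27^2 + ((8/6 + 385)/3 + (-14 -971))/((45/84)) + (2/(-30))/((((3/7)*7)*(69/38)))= -3601981/4140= -870.04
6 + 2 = 8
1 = 1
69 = 69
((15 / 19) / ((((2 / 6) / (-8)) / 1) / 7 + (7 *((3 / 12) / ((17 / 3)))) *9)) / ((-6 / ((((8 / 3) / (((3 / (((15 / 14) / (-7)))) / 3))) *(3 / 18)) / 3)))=3400 / 3160479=0.00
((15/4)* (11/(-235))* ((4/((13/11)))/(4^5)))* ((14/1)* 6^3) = -68607/39104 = -1.75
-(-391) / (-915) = -391 / 915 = -0.43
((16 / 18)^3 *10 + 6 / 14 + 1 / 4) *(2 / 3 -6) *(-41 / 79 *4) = 103130416 / 1209411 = 85.27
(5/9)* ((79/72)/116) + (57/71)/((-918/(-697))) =3281149/5336928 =0.61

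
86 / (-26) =-43 / 13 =-3.31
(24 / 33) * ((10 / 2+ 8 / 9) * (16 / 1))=6784 / 99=68.53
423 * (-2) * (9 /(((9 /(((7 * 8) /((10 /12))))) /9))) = -2558304 /5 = -511660.80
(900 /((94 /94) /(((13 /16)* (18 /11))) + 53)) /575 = 4212 /144647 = 0.03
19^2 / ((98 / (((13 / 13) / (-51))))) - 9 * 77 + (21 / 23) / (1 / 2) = -79461509 / 114954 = -691.25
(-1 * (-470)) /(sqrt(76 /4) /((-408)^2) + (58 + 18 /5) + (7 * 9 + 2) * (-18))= -360890156088115200 /851086487251205669- 1955952000 * sqrt(19) /851086487251205669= -0.42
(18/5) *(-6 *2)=-216/5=-43.20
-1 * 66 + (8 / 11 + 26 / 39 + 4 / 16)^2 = -1102895 / 17424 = -63.30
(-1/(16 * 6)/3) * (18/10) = -1/160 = -0.01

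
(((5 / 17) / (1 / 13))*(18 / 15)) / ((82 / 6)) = 234 / 697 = 0.34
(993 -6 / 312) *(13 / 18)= 51635 / 72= 717.15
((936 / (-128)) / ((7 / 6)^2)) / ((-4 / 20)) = 5265 / 196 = 26.86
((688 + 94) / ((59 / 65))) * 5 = 254150 / 59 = 4307.63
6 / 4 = 3 / 2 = 1.50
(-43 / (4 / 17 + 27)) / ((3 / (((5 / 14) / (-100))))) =731 / 388920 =0.00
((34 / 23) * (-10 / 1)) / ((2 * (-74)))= 85 / 851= 0.10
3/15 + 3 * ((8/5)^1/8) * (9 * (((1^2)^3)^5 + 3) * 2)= 217/5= 43.40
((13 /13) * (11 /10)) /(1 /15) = 33 /2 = 16.50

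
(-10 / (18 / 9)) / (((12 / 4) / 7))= -35 / 3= -11.67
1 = 1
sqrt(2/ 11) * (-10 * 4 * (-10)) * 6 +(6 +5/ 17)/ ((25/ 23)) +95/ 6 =55141/ 2550 +2400 * sqrt(22)/ 11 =1044.99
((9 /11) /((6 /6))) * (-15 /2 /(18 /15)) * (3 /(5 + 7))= -1.28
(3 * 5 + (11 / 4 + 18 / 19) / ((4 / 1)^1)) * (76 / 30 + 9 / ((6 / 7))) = 1892831 / 9120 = 207.55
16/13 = 1.23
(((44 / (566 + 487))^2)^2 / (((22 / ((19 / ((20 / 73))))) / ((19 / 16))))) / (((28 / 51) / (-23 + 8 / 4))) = -596289331 / 1366063776090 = -0.00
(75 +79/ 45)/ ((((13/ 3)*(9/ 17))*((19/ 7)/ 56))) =23017456/ 33345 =690.28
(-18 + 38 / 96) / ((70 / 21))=-169 / 32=-5.28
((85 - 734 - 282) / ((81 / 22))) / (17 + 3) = -10241 / 810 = -12.64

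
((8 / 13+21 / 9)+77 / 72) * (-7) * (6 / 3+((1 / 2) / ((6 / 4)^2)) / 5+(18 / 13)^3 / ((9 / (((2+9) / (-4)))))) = -1605078209 / 46268820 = -34.69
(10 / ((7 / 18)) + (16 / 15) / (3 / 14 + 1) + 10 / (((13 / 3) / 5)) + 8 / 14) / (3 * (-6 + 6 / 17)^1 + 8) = -449047 / 103740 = -4.33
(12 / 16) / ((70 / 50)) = 15 / 28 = 0.54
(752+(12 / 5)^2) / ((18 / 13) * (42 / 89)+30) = 10959104 / 443325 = 24.72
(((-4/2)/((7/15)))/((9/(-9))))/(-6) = -5/7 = -0.71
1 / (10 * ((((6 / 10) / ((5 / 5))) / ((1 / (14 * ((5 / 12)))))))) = 1 / 35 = 0.03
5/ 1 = 5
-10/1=-10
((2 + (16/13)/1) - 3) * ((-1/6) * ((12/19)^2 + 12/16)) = -1659/37544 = -0.04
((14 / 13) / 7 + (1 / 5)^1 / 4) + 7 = 1873 / 260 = 7.20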